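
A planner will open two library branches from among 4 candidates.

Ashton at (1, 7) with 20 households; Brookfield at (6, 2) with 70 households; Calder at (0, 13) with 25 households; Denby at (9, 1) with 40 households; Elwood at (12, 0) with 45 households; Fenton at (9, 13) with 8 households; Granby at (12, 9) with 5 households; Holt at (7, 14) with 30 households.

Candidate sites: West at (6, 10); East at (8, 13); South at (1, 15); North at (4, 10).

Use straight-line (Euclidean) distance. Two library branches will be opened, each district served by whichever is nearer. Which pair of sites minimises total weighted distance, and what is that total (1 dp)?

{West, South}, total 1824.8

Evaluate every pair (each demand assigned to the nearer of the two):
  {West, South}: total = 1824.8
  {West, East}: total = 1827.3
  {East, North}: total = 1853.9
  {West, North}: total = 1862.2
  {South, North}: total = 1943.1
  {East, South}: total = 2171.0
Best pair: {West, South} with total 1824.8.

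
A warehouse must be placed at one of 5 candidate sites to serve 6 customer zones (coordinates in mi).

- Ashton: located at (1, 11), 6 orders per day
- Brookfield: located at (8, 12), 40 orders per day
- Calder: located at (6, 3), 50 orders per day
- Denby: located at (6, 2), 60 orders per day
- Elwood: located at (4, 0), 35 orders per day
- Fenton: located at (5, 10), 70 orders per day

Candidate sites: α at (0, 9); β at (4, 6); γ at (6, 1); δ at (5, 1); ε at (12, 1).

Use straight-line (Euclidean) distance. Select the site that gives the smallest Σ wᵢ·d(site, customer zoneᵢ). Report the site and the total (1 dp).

Total weighted distance at each candidate:
  α (0, 9): total = 2034.3
  β (4, 6): total = 1270.7
  γ (6, 1): total = 1386.4
  δ (5, 1): total = 1396.8
  ε (12, 1): total = 2318.9
Minimum is at β with total 1270.7 mi.

β, total 1270.7 mi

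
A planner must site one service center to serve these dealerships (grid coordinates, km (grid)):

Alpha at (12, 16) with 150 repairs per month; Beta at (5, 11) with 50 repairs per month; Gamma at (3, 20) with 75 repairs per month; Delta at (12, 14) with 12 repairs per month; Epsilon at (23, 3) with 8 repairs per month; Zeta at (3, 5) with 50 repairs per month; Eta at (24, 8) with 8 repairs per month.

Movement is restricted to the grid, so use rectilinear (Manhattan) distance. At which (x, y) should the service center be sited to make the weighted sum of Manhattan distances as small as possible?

(12, 16)

Manhattan distance separates: Σwᵢ(|x−xᵢ|+|y−yᵢ|) = Σwᵢ|x−xᵢ| + Σwᵢ|y−yᵢ|, so x and y are optimised independently as 1-D weighted medians.
Total weight W = 353; half = 176.5.
x-coordinate, sorted with cumulative weight:
  x=3 (Gamma, w=75) cum 75
  x=3 (Zeta, w=50) cum 125
  x=5 (Beta, w=50) cum 175
  x=12 (Alpha, w=150) cum 325  ← median
  x=12 (Delta, w=12) cum 337
  x=23 (Epsilon, w=8) cum 345
  x=24 (Eta, w=8) cum 353
⇒ x* = 12
y-coordinate, sorted with cumulative weight:
  y=3 (Epsilon, w=8) cum 8
  y=5 (Zeta, w=50) cum 58
  y=8 (Eta, w=8) cum 66
  y=11 (Beta, w=50) cum 116
  y=14 (Delta, w=12) cum 128
  y=16 (Alpha, w=150) cum 278  ← median
  y=20 (Gamma, w=75) cum 353
⇒ y* = 16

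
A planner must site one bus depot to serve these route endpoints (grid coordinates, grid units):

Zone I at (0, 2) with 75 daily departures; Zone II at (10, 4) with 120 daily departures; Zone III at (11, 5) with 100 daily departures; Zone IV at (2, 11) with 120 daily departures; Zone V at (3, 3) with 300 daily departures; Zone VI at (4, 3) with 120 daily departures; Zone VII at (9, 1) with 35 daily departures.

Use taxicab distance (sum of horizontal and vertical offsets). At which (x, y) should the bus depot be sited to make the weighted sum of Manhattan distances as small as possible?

Manhattan distance separates: Σwᵢ(|x−xᵢ|+|y−yᵢ|) = Σwᵢ|x−xᵢ| + Σwᵢ|y−yᵢ|, so x and y are optimised independently as 1-D weighted medians.
Total weight W = 870; half = 435.
x-coordinate, sorted with cumulative weight:
  x=0 (Zone I, w=75) cum 75
  x=2 (Zone IV, w=120) cum 195
  x=3 (Zone V, w=300) cum 495  ← median
  x=4 (Zone VI, w=120) cum 615
  x=9 (Zone VII, w=35) cum 650
  x=10 (Zone II, w=120) cum 770
  x=11 (Zone III, w=100) cum 870
⇒ x* = 3
y-coordinate, sorted with cumulative weight:
  y=1 (Zone VII, w=35) cum 35
  y=2 (Zone I, w=75) cum 110
  y=3 (Zone V, w=300) cum 410
  y=3 (Zone VI, w=120) cum 530  ← median
  y=4 (Zone II, w=120) cum 650
  y=5 (Zone III, w=100) cum 750
  y=11 (Zone IV, w=120) cum 870
⇒ y* = 3

(3, 3)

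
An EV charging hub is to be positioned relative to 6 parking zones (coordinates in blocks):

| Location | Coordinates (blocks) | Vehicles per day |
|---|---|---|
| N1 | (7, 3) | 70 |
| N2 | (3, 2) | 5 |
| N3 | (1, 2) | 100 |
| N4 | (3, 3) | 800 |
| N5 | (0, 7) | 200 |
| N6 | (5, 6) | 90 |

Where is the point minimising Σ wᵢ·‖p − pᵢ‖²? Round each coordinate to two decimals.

(2.73, 3.76)

The minimiser of Σwᵢ‖p−pᵢ‖² is the weighted centroid p* = (Σwᵢpᵢ)/(Σwᵢ).
Σwᵢ = 1265.
Σwᵢxᵢ = 70·7 + 5·3 + 100·1 + 800·3 + 200·0 + 90·5 = 3455.
Σwᵢyᵢ = 70·3 + 5·2 + 100·2 + 800·3 + 200·7 + 90·6 = 4760.
x* = 3455/1265 = 2.73, y* = 4760/1265 = 3.76.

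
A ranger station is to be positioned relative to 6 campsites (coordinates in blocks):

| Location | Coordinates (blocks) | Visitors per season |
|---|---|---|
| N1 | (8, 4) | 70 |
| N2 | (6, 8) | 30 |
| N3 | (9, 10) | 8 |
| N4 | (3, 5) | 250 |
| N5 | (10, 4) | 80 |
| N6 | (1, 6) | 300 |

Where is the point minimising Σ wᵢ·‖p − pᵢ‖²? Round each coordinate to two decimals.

The minimiser of Σwᵢ‖p−pᵢ‖² is the weighted centroid p* = (Σwᵢpᵢ)/(Σwᵢ).
Σwᵢ = 738.
Σwᵢxᵢ = 70·8 + 30·6 + 8·9 + 250·3 + 80·10 + 300·1 = 2662.
Σwᵢyᵢ = 70·4 + 30·8 + 8·10 + 250·5 + 80·4 + 300·6 = 3970.
x* = 2662/738 = 3.61, y* = 3970/738 = 5.38.

(3.61, 5.38)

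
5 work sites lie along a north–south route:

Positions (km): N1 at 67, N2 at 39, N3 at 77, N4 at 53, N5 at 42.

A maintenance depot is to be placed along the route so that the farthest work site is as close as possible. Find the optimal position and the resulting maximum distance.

The 1-center on a line is the midpoint of the two extreme points: leftmost at 39, rightmost at 77.
Optimal location = (39 + 77)/2 = 58; maximum distance = (77 − 39)/2 = 19.

location 58, max distance 19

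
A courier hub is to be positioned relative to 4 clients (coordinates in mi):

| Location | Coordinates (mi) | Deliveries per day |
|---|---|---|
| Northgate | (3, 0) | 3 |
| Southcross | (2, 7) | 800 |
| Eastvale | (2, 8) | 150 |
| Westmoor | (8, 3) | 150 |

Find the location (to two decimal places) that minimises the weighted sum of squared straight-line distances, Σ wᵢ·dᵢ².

(2.82, 6.57)

The minimiser of Σwᵢ‖p−pᵢ‖² is the weighted centroid p* = (Σwᵢpᵢ)/(Σwᵢ).
Σwᵢ = 1103.
Σwᵢxᵢ = 3·3 + 800·2 + 150·2 + 150·8 = 3109.
Σwᵢyᵢ = 3·0 + 800·7 + 150·8 + 150·3 = 7250.
x* = 3109/1103 = 2.82, y* = 7250/1103 = 6.57.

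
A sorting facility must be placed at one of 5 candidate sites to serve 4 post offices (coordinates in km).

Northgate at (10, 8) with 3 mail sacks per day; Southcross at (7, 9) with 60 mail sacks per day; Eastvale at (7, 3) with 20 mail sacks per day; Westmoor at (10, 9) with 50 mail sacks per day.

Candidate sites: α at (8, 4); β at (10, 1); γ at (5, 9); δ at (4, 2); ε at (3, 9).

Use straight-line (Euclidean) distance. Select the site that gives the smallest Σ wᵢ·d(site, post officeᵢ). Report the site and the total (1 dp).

γ, total 511.8 km

Total weighted distance at each candidate:
  α (8, 4): total = 616.9
  β (10, 1): total = 1005.8
  γ (5, 9): total = 511.8
  δ (4, 2): total = 1006.6
  ε (3, 9): total = 755.4
Minimum is at γ with total 511.8 km.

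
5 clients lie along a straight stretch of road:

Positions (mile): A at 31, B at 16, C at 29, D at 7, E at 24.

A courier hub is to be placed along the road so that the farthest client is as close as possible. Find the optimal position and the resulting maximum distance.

location 19, max distance 12

The 1-center on a line is the midpoint of the two extreme points: leftmost at 7, rightmost at 31.
Optimal location = (7 + 31)/2 = 19; maximum distance = (31 − 7)/2 = 12.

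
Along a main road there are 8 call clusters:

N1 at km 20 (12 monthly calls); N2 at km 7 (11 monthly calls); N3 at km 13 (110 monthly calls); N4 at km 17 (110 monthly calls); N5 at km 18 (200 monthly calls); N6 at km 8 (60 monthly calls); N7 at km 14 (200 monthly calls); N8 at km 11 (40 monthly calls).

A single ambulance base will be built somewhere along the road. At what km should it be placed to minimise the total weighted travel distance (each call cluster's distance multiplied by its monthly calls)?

For a sum of weighted absolute distances on a line, the optimum is the weighted median (not the mean). Total weight W = 743; half-weight = 371.5.
Sort by position and accumulate weight:
  km 7 (N2, w=11) → cum 11
  km 8 (N6, w=60) → cum 71
  km 11 (N8, w=40) → cum 111
  km 13 (N3, w=110) → cum 221
  km 14 (N7, w=200) → cum 421  ≥ 371.5 → median here
  km 17 (N4, w=110) → cum 531
  km 18 (N5, w=200) → cum 731
  km 20 (N1, w=12) → cum 743
Optimal location: km 14.

x = 14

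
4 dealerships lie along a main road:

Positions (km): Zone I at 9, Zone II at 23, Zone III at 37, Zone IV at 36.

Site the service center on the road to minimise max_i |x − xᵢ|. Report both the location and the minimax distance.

location 23, max distance 14

The 1-center on a line is the midpoint of the two extreme points: leftmost at 9, rightmost at 37.
Optimal location = (9 + 37)/2 = 23; maximum distance = (37 − 9)/2 = 14.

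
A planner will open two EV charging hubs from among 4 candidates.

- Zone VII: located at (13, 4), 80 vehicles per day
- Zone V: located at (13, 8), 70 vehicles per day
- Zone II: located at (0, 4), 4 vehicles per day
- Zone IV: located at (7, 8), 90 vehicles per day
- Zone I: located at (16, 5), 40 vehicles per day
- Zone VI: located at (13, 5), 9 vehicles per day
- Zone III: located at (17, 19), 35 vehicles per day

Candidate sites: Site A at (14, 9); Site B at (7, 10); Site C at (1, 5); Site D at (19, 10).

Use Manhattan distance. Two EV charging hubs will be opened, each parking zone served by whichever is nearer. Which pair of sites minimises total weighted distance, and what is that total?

{Site A, Site B}, total 1592

Evaluate every pair (each demand assigned to the nearer of the two):
  {Site A, Site B}: total = 1592
  {Site A, Site D}: total = 2086
  {Site A, Site C}: total = 2088
  {Site B, Site D}: total = 2556
  {Site B, Site C}: total = 3032
  {Site C, Site D}: total = 3142
Best pair: {Site A, Site B} with total 1592.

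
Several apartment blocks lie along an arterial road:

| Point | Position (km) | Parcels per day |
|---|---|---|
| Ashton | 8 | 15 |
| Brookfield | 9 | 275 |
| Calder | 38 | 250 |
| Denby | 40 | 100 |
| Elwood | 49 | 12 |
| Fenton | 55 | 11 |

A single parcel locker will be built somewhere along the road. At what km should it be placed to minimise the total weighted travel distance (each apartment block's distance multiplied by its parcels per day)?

For a sum of weighted absolute distances on a line, the optimum is the weighted median (not the mean). Total weight W = 663; half-weight = 331.5.
Sort by position and accumulate weight:
  km 8 (Ashton, w=15) → cum 15
  km 9 (Brookfield, w=275) → cum 290
  km 38 (Calder, w=250) → cum 540  ≥ 331.5 → median here
  km 40 (Denby, w=100) → cum 640
  km 49 (Elwood, w=12) → cum 652
  km 55 (Fenton, w=11) → cum 663
Optimal location: km 38.

x = 38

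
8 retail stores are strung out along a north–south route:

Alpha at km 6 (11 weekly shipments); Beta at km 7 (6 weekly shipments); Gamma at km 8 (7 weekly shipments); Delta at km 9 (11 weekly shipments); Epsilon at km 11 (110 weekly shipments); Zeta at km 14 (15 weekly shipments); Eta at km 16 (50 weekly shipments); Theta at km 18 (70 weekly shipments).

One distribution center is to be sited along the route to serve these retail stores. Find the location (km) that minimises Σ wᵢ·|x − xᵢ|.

x = 11

For a sum of weighted absolute distances on a line, the optimum is the weighted median (not the mean). Total weight W = 280; half-weight = 140.
Sort by position and accumulate weight:
  km 6 (Alpha, w=11) → cum 11
  km 7 (Beta, w=6) → cum 17
  km 8 (Gamma, w=7) → cum 24
  km 9 (Delta, w=11) → cum 35
  km 11 (Epsilon, w=110) → cum 145  ≥ 140 → median here
  km 14 (Zeta, w=15) → cum 160
  km 16 (Eta, w=50) → cum 210
  km 18 (Theta, w=70) → cum 280
Optimal location: km 11.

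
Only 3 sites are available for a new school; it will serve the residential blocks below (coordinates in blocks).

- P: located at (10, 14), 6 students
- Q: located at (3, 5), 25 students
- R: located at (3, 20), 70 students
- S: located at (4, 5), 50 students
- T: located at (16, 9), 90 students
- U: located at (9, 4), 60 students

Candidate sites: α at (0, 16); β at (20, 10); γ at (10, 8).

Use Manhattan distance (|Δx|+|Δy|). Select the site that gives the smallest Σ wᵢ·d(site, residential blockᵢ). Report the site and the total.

γ, total 2996 blocks

Total weighted distance at each candidate:
  α (0, 16): total = 4992
  β (20, 10): total = 5044
  γ (10, 8): total = 2996
Minimum is at γ with total 2996 blocks.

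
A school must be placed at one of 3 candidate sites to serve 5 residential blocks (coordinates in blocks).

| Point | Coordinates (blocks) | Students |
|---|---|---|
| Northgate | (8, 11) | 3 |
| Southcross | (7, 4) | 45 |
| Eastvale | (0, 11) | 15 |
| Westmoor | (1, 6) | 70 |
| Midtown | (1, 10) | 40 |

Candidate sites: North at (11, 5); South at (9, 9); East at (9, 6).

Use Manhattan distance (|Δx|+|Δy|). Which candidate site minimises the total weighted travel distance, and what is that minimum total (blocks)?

East, total 1448 blocks

Total weighted distance at each candidate:
  North (11, 5): total = 1877
  South (9, 9): total = 1619
  East (9, 6): total = 1448
Minimum is at East with total 1448 blocks.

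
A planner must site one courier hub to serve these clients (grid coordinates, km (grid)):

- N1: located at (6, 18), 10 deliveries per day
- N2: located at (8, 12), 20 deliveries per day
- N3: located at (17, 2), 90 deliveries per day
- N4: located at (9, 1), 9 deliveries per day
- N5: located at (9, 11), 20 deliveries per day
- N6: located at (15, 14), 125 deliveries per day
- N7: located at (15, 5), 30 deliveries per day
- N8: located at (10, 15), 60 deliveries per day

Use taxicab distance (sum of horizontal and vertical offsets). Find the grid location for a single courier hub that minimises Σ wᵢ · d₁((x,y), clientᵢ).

Manhattan distance separates: Σwᵢ(|x−xᵢ|+|y−yᵢ|) = Σwᵢ|x−xᵢ| + Σwᵢ|y−yᵢ|, so x and y are optimised independently as 1-D weighted medians.
Total weight W = 364; half = 182.
x-coordinate, sorted with cumulative weight:
  x=6 (N1, w=10) cum 10
  x=8 (N2, w=20) cum 30
  x=9 (N4, w=9) cum 39
  x=9 (N5, w=20) cum 59
  x=10 (N8, w=60) cum 119
  x=15 (N6, w=125) cum 244  ← median
  x=15 (N7, w=30) cum 274
  x=17 (N3, w=90) cum 364
⇒ x* = 15
y-coordinate, sorted with cumulative weight:
  y=1 (N4, w=9) cum 9
  y=2 (N3, w=90) cum 99
  y=5 (N7, w=30) cum 129
  y=11 (N5, w=20) cum 149
  y=12 (N2, w=20) cum 169
  y=14 (N6, w=125) cum 294  ← median
  y=15 (N8, w=60) cum 354
  y=18 (N1, w=10) cum 364
⇒ y* = 14

(15, 14)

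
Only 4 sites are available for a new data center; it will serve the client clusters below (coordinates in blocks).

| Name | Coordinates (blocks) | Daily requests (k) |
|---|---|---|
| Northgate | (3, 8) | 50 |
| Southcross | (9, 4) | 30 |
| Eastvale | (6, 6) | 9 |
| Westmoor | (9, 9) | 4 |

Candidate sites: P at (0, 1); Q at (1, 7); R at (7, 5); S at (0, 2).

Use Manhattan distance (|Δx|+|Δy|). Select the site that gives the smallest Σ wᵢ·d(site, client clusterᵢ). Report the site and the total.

Total weighted distance at each candidate:
  P (0, 1): total = 1027
  Q (1, 7): total = 574
  R (7, 5): total = 482
  S (0, 2): total = 934
Minimum is at R with total 482 blocks.

R, total 482 blocks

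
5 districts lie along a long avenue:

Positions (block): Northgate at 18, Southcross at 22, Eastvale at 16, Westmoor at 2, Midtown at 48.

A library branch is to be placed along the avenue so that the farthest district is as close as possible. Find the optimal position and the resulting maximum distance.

The 1-center on a line is the midpoint of the two extreme points: leftmost at 2, rightmost at 48.
Optimal location = (2 + 48)/2 = 25; maximum distance = (48 − 2)/2 = 23.

location 25, max distance 23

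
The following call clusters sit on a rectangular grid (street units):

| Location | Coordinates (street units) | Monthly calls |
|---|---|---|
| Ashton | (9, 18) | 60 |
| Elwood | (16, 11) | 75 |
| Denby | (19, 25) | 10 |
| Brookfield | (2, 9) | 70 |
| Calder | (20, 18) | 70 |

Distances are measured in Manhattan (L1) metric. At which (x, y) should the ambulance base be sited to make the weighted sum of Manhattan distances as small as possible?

(16, 11)

Manhattan distance separates: Σwᵢ(|x−xᵢ|+|y−yᵢ|) = Σwᵢ|x−xᵢ| + Σwᵢ|y−yᵢ|, so x and y are optimised independently as 1-D weighted medians.
Total weight W = 285; half = 142.5.
x-coordinate, sorted with cumulative weight:
  x=2 (Brookfield, w=70) cum 70
  x=9 (Ashton, w=60) cum 130
  x=16 (Elwood, w=75) cum 205  ← median
  x=19 (Denby, w=10) cum 215
  x=20 (Calder, w=70) cum 285
⇒ x* = 16
y-coordinate, sorted with cumulative weight:
  y=9 (Brookfield, w=70) cum 70
  y=11 (Elwood, w=75) cum 145  ← median
  y=18 (Ashton, w=60) cum 205
  y=18 (Calder, w=70) cum 275
  y=25 (Denby, w=10) cum 285
⇒ y* = 11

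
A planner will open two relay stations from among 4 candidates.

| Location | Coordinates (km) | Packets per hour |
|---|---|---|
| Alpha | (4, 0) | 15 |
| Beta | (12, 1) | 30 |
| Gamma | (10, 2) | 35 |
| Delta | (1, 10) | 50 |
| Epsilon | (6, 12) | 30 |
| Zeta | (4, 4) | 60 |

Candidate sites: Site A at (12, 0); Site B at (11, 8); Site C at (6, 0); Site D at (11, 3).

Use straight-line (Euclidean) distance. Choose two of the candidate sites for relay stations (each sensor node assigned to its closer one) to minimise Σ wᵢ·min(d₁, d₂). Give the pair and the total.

{Site C, Site D}, total 1282.8

Evaluate every pair (each demand assigned to the nearer of the two):
  {Site C, Site D}: total = 1282.8
  {Site B, Site C}: total = 1339.3
  {Site A, Site C}: total = 1346.3
  {Site B, Site D}: total = 1357.1
  {Site A, Site B}: total = 1434.7
  {Site A, Site D}: total = 1537.2
Best pair: {Site C, Site D} with total 1282.8.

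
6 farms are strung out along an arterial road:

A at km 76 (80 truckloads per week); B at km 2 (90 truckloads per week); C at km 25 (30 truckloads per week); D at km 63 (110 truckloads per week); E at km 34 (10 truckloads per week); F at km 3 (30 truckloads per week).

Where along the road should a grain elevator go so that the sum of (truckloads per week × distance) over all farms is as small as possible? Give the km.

x = 63

For a sum of weighted absolute distances on a line, the optimum is the weighted median (not the mean). Total weight W = 350; half-weight = 175.
Sort by position and accumulate weight:
  km 2 (B, w=90) → cum 90
  km 3 (F, w=30) → cum 120
  km 25 (C, w=30) → cum 150
  km 34 (E, w=10) → cum 160
  km 63 (D, w=110) → cum 270  ≥ 175 → median here
  km 76 (A, w=80) → cum 350
Optimal location: km 63.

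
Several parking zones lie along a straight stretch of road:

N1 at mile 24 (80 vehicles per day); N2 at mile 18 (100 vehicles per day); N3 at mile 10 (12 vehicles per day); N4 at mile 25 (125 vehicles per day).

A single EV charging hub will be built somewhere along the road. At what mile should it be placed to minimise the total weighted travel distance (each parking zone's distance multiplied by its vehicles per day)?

x = 24

For a sum of weighted absolute distances on a line, the optimum is the weighted median (not the mean). Total weight W = 317; half-weight = 158.5.
Sort by position and accumulate weight:
  mile 10 (N3, w=12) → cum 12
  mile 18 (N2, w=100) → cum 112
  mile 24 (N1, w=80) → cum 192  ≥ 158.5 → median here
  mile 25 (N4, w=125) → cum 317
Optimal location: mile 24.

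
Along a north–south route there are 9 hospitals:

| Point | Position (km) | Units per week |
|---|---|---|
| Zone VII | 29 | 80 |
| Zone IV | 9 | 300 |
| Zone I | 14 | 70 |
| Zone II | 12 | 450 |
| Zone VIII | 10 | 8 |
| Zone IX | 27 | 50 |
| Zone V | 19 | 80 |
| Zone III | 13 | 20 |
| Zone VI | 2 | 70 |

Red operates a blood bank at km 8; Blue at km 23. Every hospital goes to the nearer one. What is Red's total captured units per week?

The indifferent point is the midpoint (8+23)/2 = 15.5; hospitals left of it (closer to Red at 8) go to Red, those right go to Blue.
  Zone VI at 2 (w=70) → Red
  Zone IV at 9 (w=300) → Red
  Zone VIII at 10 (w=8) → Red
  Zone II at 12 (w=450) → Red
  Zone III at 13 (w=20) → Red
  Zone I at 14 (w=70) → Red
  Zone V at 19 (w=80) → Blue
  Zone IX at 27 (w=50) → Blue
  Zone VII at 29 (w=80) → Blue
Red captures 918; Blue captures 210.

918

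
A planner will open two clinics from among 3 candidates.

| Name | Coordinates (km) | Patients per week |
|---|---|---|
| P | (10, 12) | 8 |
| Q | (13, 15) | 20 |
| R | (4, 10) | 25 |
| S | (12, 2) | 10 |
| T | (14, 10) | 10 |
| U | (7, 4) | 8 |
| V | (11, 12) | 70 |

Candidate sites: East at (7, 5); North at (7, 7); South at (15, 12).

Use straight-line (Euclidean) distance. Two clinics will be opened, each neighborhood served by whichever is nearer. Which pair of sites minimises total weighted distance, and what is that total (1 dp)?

{North, South}, total 615.2

Evaluate every pair (each demand assigned to the nearer of the two):
  {North, South}: total = 615.2
  {East, South}: total = 626.6
  {East, North}: total = 943.4
Best pair: {North, South} with total 615.2.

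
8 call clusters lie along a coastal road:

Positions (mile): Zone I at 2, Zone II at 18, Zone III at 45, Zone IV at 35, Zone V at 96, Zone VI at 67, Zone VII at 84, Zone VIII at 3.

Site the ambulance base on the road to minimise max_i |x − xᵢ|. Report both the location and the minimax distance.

location 49, max distance 47

The 1-center on a line is the midpoint of the two extreme points: leftmost at 2, rightmost at 96.
Optimal location = (2 + 96)/2 = 49; maximum distance = (96 − 2)/2 = 47.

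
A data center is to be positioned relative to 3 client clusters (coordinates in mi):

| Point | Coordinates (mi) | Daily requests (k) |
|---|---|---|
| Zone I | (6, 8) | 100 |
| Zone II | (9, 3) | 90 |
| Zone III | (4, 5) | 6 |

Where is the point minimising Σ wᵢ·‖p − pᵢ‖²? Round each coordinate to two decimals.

The minimiser of Σwᵢ‖p−pᵢ‖² is the weighted centroid p* = (Σwᵢpᵢ)/(Σwᵢ).
Σwᵢ = 196.
Σwᵢxᵢ = 100·6 + 90·9 + 6·4 = 1434.
Σwᵢyᵢ = 100·8 + 90·3 + 6·5 = 1100.
x* = 1434/196 = 7.32, y* = 1100/196 = 5.61.

(7.32, 5.61)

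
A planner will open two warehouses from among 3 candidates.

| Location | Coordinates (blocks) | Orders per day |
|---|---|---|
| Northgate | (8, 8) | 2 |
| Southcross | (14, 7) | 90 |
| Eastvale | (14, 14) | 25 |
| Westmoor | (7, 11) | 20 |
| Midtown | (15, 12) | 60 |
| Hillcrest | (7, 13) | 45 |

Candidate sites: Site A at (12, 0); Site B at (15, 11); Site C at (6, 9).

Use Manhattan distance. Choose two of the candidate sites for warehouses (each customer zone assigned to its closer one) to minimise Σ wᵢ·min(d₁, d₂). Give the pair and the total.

Evaluate every pair (each demand assigned to the nearer of the two):
  {Site B, Site C}: total = 901
  {Site A, Site B}: total = 1240
  {Site A, Site C}: total = 2146
Best pair: {Site B, Site C} with total 901.

{Site B, Site C}, total 901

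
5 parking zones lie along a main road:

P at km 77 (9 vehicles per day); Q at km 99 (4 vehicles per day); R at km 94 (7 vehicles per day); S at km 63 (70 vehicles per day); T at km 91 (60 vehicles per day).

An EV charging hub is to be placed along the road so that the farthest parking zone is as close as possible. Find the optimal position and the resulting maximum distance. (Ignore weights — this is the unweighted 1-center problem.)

The 1-center on a line is the midpoint of the two extreme points: leftmost at 63, rightmost at 99.
Optimal location = (63 + 99)/2 = 81; maximum distance = (99 − 63)/2 = 18.

location 81, max distance 18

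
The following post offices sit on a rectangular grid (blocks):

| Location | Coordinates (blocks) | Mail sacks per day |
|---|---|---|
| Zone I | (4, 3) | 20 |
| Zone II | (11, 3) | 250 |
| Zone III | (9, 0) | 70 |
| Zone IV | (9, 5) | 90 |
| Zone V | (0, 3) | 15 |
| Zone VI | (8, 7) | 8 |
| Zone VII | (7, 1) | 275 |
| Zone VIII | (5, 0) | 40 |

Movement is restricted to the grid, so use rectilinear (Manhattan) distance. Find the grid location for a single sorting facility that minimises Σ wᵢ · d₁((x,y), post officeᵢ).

Manhattan distance separates: Σwᵢ(|x−xᵢ|+|y−yᵢ|) = Σwᵢ|x−xᵢ| + Σwᵢ|y−yᵢ|, so x and y are optimised independently as 1-D weighted medians.
Total weight W = 768; half = 384.
x-coordinate, sorted with cumulative weight:
  x=0 (Zone V, w=15) cum 15
  x=4 (Zone I, w=20) cum 35
  x=5 (Zone VIII, w=40) cum 75
  x=7 (Zone VII, w=275) cum 350
  x=8 (Zone VI, w=8) cum 358
  x=9 (Zone III, w=70) cum 428  ← median
  x=9 (Zone IV, w=90) cum 518
  x=11 (Zone II, w=250) cum 768
⇒ x* = 9
y-coordinate, sorted with cumulative weight:
  y=0 (Zone III, w=70) cum 70
  y=0 (Zone VIII, w=40) cum 110
  y=1 (Zone VII, w=275) cum 385  ← median
  y=3 (Zone I, w=20) cum 405
  y=3 (Zone II, w=250) cum 655
  y=3 (Zone V, w=15) cum 670
  y=5 (Zone IV, w=90) cum 760
  y=7 (Zone VI, w=8) cum 768
⇒ y* = 1

(9, 1)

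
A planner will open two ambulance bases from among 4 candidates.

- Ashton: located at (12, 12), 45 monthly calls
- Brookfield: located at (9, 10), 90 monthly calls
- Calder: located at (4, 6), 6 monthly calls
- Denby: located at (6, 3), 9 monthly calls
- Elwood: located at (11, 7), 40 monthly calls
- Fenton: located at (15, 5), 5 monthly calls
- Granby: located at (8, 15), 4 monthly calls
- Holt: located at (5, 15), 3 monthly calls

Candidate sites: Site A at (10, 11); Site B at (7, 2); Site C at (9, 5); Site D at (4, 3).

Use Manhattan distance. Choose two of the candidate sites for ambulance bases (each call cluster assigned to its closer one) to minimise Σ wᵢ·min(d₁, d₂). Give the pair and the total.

{Site A, Site C}, total 637

Evaluate every pair (each demand assigned to the nearer of the two):
  {Site A, Site C}: total = 637
  {Site A, Site D}: total = 657
  {Site A, Site B}: total = 681
  {Site C, Site D}: total = 1209
  {Site B, Site C}: total = 1230
  {Site B, Site D}: total = 2121
Best pair: {Site A, Site C} with total 637.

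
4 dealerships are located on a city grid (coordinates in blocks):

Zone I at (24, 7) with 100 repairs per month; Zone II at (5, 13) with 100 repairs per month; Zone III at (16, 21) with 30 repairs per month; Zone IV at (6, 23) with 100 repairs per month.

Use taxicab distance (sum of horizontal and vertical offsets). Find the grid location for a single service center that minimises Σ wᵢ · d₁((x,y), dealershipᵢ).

Manhattan distance separates: Σwᵢ(|x−xᵢ|+|y−yᵢ|) = Σwᵢ|x−xᵢ| + Σwᵢ|y−yᵢ|, so x and y are optimised independently as 1-D weighted medians.
Total weight W = 330; half = 165.
x-coordinate, sorted with cumulative weight:
  x=5 (Zone II, w=100) cum 100
  x=6 (Zone IV, w=100) cum 200  ← median
  x=16 (Zone III, w=30) cum 230
  x=24 (Zone I, w=100) cum 330
⇒ x* = 6
y-coordinate, sorted with cumulative weight:
  y=7 (Zone I, w=100) cum 100
  y=13 (Zone II, w=100) cum 200  ← median
  y=21 (Zone III, w=30) cum 230
  y=23 (Zone IV, w=100) cum 330
⇒ y* = 13

(6, 13)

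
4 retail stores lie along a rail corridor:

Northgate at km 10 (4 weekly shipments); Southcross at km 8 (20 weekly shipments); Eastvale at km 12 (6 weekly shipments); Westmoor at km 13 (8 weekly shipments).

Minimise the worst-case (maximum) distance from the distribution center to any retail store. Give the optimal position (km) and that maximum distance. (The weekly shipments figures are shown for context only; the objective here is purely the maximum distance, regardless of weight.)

location 10.5, max distance 2.5

The 1-center on a line is the midpoint of the two extreme points: leftmost at 8, rightmost at 13.
Optimal location = (8 + 13)/2 = 10.5; maximum distance = (13 − 8)/2 = 2.5.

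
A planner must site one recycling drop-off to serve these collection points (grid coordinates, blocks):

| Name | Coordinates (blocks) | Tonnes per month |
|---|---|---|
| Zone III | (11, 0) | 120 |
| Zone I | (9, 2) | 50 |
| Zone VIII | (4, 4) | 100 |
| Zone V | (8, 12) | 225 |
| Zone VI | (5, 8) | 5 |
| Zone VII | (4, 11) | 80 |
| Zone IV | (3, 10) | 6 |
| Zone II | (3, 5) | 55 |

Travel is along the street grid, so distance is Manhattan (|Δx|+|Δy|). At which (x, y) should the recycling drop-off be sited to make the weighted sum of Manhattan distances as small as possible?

(8, 5)

Manhattan distance separates: Σwᵢ(|x−xᵢ|+|y−yᵢ|) = Σwᵢ|x−xᵢ| + Σwᵢ|y−yᵢ|, so x and y are optimised independently as 1-D weighted medians.
Total weight W = 641; half = 320.5.
x-coordinate, sorted with cumulative weight:
  x=3 (Zone IV, w=6) cum 6
  x=3 (Zone II, w=55) cum 61
  x=4 (Zone VIII, w=100) cum 161
  x=4 (Zone VII, w=80) cum 241
  x=5 (Zone VI, w=5) cum 246
  x=8 (Zone V, w=225) cum 471  ← median
  x=9 (Zone I, w=50) cum 521
  x=11 (Zone III, w=120) cum 641
⇒ x* = 8
y-coordinate, sorted with cumulative weight:
  y=0 (Zone III, w=120) cum 120
  y=2 (Zone I, w=50) cum 170
  y=4 (Zone VIII, w=100) cum 270
  y=5 (Zone II, w=55) cum 325  ← median
  y=8 (Zone VI, w=5) cum 330
  y=10 (Zone IV, w=6) cum 336
  y=11 (Zone VII, w=80) cum 416
  y=12 (Zone V, w=225) cum 641
⇒ y* = 5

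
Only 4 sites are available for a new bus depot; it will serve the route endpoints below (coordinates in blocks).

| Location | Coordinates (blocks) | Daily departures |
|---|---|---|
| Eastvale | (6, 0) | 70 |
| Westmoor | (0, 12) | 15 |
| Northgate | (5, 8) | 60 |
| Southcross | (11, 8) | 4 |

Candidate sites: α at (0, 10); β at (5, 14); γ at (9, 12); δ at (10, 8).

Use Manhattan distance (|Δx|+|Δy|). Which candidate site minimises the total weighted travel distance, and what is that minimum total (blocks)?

Total weighted distance at each candidate:
  α (0, 10): total = 1622
  β (5, 14): total = 1563
  γ (9, 12): total = 1689
  δ (10, 8): total = 1354
Minimum is at δ with total 1354 blocks.

δ, total 1354 blocks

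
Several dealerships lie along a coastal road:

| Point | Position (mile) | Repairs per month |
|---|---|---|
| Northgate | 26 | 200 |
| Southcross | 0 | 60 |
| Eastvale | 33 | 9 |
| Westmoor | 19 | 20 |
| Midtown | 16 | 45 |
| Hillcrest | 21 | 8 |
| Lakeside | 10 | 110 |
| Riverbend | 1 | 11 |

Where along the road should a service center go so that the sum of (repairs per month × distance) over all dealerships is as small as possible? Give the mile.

For a sum of weighted absolute distances on a line, the optimum is the weighted median (not the mean). Total weight W = 463; half-weight = 231.5.
Sort by position and accumulate weight:
  mile 0 (Southcross, w=60) → cum 60
  mile 1 (Riverbend, w=11) → cum 71
  mile 10 (Lakeside, w=110) → cum 181
  mile 16 (Midtown, w=45) → cum 226
  mile 19 (Westmoor, w=20) → cum 246  ≥ 231.5 → median here
  mile 21 (Hillcrest, w=8) → cum 254
  mile 26 (Northgate, w=200) → cum 454
  mile 33 (Eastvale, w=9) → cum 463
Optimal location: mile 19.

x = 19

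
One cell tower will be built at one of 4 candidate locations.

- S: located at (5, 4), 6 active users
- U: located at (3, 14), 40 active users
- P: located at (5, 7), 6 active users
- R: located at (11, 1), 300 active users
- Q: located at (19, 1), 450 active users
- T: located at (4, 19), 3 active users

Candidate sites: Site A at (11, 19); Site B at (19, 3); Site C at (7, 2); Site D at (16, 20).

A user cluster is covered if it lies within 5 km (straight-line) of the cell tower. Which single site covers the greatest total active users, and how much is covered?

Coverage radius r = 5 km; a point is covered iff (Δx)²+(Δy)² ≤ 5² = 25.
  Site A (11, 19): covers {none} → 0
  Site B (19, 3): covers {Q} → 450
  Site C (7, 2): covers {S, R} → 306
  Site D (16, 20): covers {none} → 0
Maximum coverage at Site B: 450 active users.

Site B, covering 450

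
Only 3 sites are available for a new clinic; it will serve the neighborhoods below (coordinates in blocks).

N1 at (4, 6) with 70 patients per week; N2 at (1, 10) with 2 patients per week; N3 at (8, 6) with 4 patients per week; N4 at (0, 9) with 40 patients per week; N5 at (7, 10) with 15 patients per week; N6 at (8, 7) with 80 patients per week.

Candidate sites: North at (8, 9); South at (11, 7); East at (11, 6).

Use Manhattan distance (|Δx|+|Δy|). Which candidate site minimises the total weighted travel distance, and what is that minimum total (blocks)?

Total weighted distance at each candidate:
  North (8, 9): total = 1028
  South (11, 7): total = 1467
  East (11, 6): total = 1530
Minimum is at North with total 1028 blocks.

North, total 1028 blocks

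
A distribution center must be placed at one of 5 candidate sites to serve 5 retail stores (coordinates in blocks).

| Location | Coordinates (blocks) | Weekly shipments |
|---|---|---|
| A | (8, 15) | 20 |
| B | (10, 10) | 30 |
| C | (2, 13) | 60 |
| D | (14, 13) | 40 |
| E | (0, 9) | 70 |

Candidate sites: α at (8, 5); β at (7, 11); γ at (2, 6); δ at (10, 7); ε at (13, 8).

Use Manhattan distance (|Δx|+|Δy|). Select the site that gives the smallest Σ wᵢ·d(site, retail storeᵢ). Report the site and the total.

Total weighted distance at each candidate:
  α (8, 5): total = 2650
  β (7, 11): total = 1630
  γ (2, 6): total = 2190
  δ (10, 7): total = 2370
  ε (13, 8): total = 2570
Minimum is at β with total 1630 blocks.

β, total 1630 blocks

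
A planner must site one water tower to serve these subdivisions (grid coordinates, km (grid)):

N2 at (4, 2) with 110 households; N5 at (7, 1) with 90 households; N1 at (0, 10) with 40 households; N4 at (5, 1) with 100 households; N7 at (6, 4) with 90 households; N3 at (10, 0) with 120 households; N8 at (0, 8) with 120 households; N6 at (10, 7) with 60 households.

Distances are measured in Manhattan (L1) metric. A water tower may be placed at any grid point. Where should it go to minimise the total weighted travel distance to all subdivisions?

Manhattan distance separates: Σwᵢ(|x−xᵢ|+|y−yᵢ|) = Σwᵢ|x−xᵢ| + Σwᵢ|y−yᵢ|, so x and y are optimised independently as 1-D weighted medians.
Total weight W = 730; half = 365.
x-coordinate, sorted with cumulative weight:
  x=0 (N1, w=40) cum 40
  x=0 (N8, w=120) cum 160
  x=4 (N2, w=110) cum 270
  x=5 (N4, w=100) cum 370  ← median
  x=6 (N7, w=90) cum 460
  x=7 (N5, w=90) cum 550
  x=10 (N3, w=120) cum 670
  x=10 (N6, w=60) cum 730
⇒ x* = 5
y-coordinate, sorted with cumulative weight:
  y=0 (N3, w=120) cum 120
  y=1 (N5, w=90) cum 210
  y=1 (N4, w=100) cum 310
  y=2 (N2, w=110) cum 420  ← median
  y=4 (N7, w=90) cum 510
  y=7 (N6, w=60) cum 570
  y=8 (N8, w=120) cum 690
  y=10 (N1, w=40) cum 730
⇒ y* = 2

(5, 2)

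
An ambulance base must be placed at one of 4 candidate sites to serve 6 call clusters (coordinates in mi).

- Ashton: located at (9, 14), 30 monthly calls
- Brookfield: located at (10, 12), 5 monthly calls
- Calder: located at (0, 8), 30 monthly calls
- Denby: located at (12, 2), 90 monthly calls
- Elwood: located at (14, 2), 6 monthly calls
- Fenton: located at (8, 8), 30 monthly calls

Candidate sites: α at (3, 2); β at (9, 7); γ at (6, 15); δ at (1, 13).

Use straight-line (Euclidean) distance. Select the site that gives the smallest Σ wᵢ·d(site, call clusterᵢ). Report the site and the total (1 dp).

β, total 1116.8 mi

Total weighted distance at each candidate:
  α (3, 2): total = 1775.1
  β (9, 7): total = 1116.8
  γ (6, 15): total = 1995.0
  δ (1, 13): total = 2200.4
Minimum is at β with total 1116.8 mi.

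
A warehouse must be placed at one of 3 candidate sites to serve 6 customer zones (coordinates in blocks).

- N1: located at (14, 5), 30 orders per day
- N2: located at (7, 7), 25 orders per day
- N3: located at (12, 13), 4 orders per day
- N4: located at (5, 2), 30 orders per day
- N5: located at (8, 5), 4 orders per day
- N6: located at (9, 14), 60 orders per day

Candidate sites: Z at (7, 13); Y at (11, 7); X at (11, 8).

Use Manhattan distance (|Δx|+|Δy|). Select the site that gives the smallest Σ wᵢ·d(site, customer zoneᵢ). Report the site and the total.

Y, total 1168 blocks

Total weighted distance at each candidate:
  Z (7, 13): total = 1226
  Y (11, 7): total = 1168
  X (11, 8): total = 1193
Minimum is at Y with total 1168 blocks.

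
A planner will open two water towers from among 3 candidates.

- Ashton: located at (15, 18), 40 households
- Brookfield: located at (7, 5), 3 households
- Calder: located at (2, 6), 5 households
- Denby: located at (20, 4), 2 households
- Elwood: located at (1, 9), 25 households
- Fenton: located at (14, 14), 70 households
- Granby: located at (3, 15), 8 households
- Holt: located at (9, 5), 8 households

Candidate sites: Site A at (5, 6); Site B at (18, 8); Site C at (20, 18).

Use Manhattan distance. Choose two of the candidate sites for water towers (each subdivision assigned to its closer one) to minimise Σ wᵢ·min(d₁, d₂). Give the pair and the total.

Evaluate every pair (each demand assigned to the nearer of the two):
  {Site A, Site C}: total = 1255
  {Site A, Site B}: total = 1559
  {Site B, Site C}: total = 1750
Best pair: {Site A, Site C} with total 1255.

{Site A, Site C}, total 1255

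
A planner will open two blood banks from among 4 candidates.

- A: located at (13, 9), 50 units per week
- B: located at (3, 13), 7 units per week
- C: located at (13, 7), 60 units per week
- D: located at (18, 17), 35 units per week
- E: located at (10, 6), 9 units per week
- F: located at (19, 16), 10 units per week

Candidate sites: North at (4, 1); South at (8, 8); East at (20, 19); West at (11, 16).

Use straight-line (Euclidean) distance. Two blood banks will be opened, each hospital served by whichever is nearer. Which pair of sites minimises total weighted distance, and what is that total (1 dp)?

Evaluate every pair (each demand assigned to the nearer of the two):
  {South, East}: total = 766.5
  {South, West}: total = 963.3
  {East, West}: total = 1198.1
  {North, South}: total = 1242.7
  {North, West}: total = 1374.8
  {North, East}: total = 1536.3
Best pair: {South, East} with total 766.5.

{South, East}, total 766.5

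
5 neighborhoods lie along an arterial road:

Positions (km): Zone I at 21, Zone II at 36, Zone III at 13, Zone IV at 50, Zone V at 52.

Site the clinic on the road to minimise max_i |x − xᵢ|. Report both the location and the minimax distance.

location 32.5, max distance 19.5

The 1-center on a line is the midpoint of the two extreme points: leftmost at 13, rightmost at 52.
Optimal location = (13 + 52)/2 = 32.5; maximum distance = (52 − 13)/2 = 19.5.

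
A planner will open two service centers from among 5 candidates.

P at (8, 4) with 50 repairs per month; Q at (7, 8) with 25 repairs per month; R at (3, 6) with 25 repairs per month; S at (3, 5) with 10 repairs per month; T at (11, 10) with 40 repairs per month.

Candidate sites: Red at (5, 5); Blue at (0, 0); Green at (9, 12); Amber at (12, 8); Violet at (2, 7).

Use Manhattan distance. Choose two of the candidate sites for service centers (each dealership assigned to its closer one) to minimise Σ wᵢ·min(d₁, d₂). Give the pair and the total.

Evaluate every pair (each demand assigned to the nearer of the two):
  {Red, Amber}: total = 540
  {Red, Green}: total = 580
  {Amber, Violet}: total = 725
  {Red, Violet}: total = 835
  {Green, Violet}: total = 840
  {Red, Blue}: total = 860
  {Blue, Amber}: total = 950
  {Green, Amber}: total = 1040
  {Blue, Green}: total = 1065
  {Blue, Violet}: total = 1160
Best pair: {Red, Amber} with total 540.

{Red, Amber}, total 540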